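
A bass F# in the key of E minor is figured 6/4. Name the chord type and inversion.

triad, second inversion

Intervals of 6/4 above the bass form a triad; the bass is the fifth, so this is second inversion.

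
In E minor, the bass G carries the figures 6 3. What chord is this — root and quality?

The figures 6 3 indicate a triad in first inversion.
In first inversion the root lies a sixth above the bass: a sixth above G in E minor is E.
The chord tones are G, B, E, giving E minor.

E minor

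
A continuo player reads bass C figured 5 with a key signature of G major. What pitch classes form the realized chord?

The written figures 5 are shorthand for 5/3: the 3 is implied.
A third above C in this key is E.
A fifth above C in this key is G.
Together with the bass C, this spells C major in root position.

C, E, G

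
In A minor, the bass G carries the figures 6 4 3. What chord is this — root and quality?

C major seventh

The figures 6 4 3 indicate a seventh chord in second inversion.
In second inversion the root lies a fourth above the bass: a fourth above G in A minor is C.
The chord tones are G, B, C, E, giving C major seventh.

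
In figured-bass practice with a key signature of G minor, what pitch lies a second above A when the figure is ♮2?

B

Counting 1 letter step above A lands on B; in G minor, that letter is Bb.
The ♮2 figure makes it natural, giving B.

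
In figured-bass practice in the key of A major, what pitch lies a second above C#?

D

Counting 1 letter step above C# lands on D; in A major, that letter is D.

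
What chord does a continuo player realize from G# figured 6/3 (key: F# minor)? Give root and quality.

E major

The figures 6/3 indicate a triad in first inversion.
In first inversion the root lies a sixth above the bass: a sixth above G# in F# minor is E.
The chord tones are G#, B, E, giving E major.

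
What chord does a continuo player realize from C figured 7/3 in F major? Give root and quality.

C dominant seventh

The figures 7/3 indicate a seventh chord in root position.
In root position the bass is the root, so the root is C.
The chord tones are C, E, G, Bb, giving C dominant seventh.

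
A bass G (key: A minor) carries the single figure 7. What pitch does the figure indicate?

Counting 6 letter steps above G lands on F; in A minor, that letter is F.

F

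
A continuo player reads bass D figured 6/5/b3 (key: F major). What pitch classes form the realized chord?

D, Fb, A, Bb

A third above D in this key is F, lowered to Fb by the flat.
A fifth above D in this key is A.
A sixth above D in this key is Bb.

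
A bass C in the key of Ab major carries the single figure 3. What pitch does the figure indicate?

Counting 2 letter steps above C lands on E; in Ab major, that letter is Eb.

Eb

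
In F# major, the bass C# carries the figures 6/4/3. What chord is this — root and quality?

F# major seventh

The figures 6/4/3 indicate a seventh chord in second inversion.
In second inversion the root lies a fourth above the bass: a fourth above C# in F# major is F#.
The chord tones are C#, E#, F#, A#, giving F# major seventh.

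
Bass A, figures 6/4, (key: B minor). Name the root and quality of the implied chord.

The figures 6/4 indicate a triad in second inversion.
In second inversion the root lies a fourth above the bass: a fourth above A in B minor is D.
The chord tones are A, D, F#, giving D major.

D major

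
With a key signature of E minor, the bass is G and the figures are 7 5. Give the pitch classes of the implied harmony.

G, B, D, F#

The written figures 7 5 are shorthand for 7/5/3: the 3 is implied.
A third above G in this key is B.
A fifth above G in this key is D.
A seventh above G in this key is F#.
Together with the bass G, this spells G major seventh in root position.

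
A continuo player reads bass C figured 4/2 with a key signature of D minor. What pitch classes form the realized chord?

C, D, F, A

The written figures 4/2 are shorthand for 6/4/2: the 6 is implied.
A second above C in this key is D.
A fourth above C in this key is F.
A sixth above C in this key is A.
Together with the bass C, this spells D minor seventh in third inversion.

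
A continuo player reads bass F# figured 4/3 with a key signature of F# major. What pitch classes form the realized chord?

F#, A#, B, D#

The written figures 4/3 are shorthand for 6/4/3: the 6 is implied.
A third above F# in this key is A#.
A fourth above F# in this key is B.
A sixth above F# in this key is D#.
Together with the bass F#, this spells B major seventh in second inversion.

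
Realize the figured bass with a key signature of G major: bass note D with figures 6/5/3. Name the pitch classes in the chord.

A third above D in this key is F#.
A fifth above D in this key is A.
A sixth above D in this key is B.
Together with the bass D, this spells B minor seventh in first inversion.

D, F#, A, B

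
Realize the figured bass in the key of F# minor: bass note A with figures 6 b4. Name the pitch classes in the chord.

A, Db, F#

A fourth above A in this key is D, lowered to Db by the flat.
A sixth above A in this key is F#.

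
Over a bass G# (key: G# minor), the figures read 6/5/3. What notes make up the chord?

G#, B, D#, E

A third above G# in this key is B.
A fifth above G# in this key is D#.
A sixth above G# in this key is E.
Together with the bass G#, this spells E major seventh in first inversion.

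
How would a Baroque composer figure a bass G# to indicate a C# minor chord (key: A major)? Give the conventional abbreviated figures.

G# is the fifth of C# minor, so the chord is in second inversion.
A triad in second inversion is figured 6/4, conventionally abbreviated 6/4.

6/4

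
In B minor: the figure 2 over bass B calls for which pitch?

Counting 1 letter step above B lands on C; in B minor, that letter is C#.

C#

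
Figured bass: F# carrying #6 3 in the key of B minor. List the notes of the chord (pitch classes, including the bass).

F#, A, D#

A third above F# in this key is A.
A sixth above F# in this key is D, raised to D# by the sharp.
Together with the bass F#, this spells D# diminished in first inversion.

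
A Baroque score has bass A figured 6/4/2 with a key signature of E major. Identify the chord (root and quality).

B dominant seventh

The figures 6/4/2 indicate a seventh chord in third inversion.
In third inversion the root lies a second above the bass: a second above A in E major is B.
The chord tones are A, B, D#, F#, giving B dominant seventh.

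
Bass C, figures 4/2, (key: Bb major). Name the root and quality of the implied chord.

The figures 4/2 indicate a seventh chord in third inversion.
In third inversion the root lies a second above the bass: a second above C in Bb major is D.
The chord tones are C, D, F, A, giving D minor seventh.

D minor seventh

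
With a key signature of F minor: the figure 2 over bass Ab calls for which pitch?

Counting 1 letter step above Ab lands on B; in F minor, that letter is Bb.

Bb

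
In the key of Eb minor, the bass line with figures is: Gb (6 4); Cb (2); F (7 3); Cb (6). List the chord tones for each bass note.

Gb, Cb, Eb | Cb, Db, F, Ab | F, Ab, Cb, Eb | Cb, Eb, Ab

Gb (6/4): Gb, Cb, Eb.
Cb (6/4/2): Cb, Db, F, Ab.
F (7/5/3): F, Ab, Cb, Eb.
Cb (6/3): Cb, Eb, Ab.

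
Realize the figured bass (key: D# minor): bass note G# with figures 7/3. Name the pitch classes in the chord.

G#, B, D#, F#

The written figures 7/3 are shorthand for 7/5/3: the 5 is implied.
A third above G# in this key is B.
A fifth above G# in this key is D#.
A seventh above G# in this key is F#.
Together with the bass G#, this spells G# minor seventh in root position.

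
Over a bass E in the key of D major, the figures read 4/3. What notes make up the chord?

E, G, A, C#

The written figures 4/3 are shorthand for 6/4/3: the 6 is implied.
A third above E in this key is G.
A fourth above E in this key is A.
A sixth above E in this key is C#.
Together with the bass E, this spells A dominant seventh in second inversion.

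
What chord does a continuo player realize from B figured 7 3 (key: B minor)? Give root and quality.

B minor seventh

The figures 7 3 indicate a seventh chord in root position.
In root position the bass is the root, so the root is B.
The chord tones are B, D, F#, A, giving B minor seventh.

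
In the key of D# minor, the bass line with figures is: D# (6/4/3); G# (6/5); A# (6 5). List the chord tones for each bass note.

D#, F#, G#, B | G#, B, D#, E# | A#, C#, E#, F#

D# (6/4/3): D#, F#, G#, B.
G# (6/5/3): G#, B, D#, E#.
A# (6/5/3): A#, C#, E#, F#.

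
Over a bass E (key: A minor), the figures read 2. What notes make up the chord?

The written figures 2 are shorthand for 6/4/2: the 6/4 are implied.
A second above E in this key is F.
A fourth above E in this key is A.
A sixth above E in this key is C.
Together with the bass E, this spells F major seventh in third inversion.

E, F, A, C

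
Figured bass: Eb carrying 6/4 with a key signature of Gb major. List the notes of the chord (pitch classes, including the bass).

Eb, Ab, Cb

A fourth above Eb in this key is Ab.
A sixth above Eb in this key is Cb.
Together with the bass Eb, this spells Ab minor in second inversion.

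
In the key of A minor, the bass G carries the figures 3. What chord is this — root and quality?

The figures 3 indicate a triad in root position.
In root position the bass is the root, so the root is G.
The chord tones are G, B, D, giving G major.

G major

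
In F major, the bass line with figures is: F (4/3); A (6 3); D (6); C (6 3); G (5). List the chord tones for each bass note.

F, A, Bb, D | A, C, F | D, F, Bb | C, E, A | G, Bb, D

F (6/4/3): F, A, Bb, D.
A (6/3): A, C, F.
D (6/3): D, F, Bb.
C (6/3): C, E, A.
G (5/3): G, Bb, D.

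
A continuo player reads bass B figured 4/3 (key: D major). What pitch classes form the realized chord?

B, D, E, G

The written figures 4/3 are shorthand for 6/4/3: the 6 is implied.
A third above B in this key is D.
A fourth above B in this key is E.
A sixth above B in this key is G.
Together with the bass B, this spells E minor seventh in second inversion.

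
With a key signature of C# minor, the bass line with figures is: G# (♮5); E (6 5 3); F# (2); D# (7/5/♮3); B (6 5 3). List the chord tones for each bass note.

G# (♮5/3): G#, B, D.
E (6/5/3): E, G#, B, C#.
F# (6/4/2): F#, G#, B, D#.
D# (7/5/♮3): D#, F, A, C#.
B (6/5/3): B, D#, F#, G#.

G#, B, D | E, G#, B, C# | F#, G#, B, D# | D#, F, A, C# | B, D#, F#, G#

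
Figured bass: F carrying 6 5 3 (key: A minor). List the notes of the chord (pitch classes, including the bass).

F, A, C, D

A third above F in this key is A.
A fifth above F in this key is C.
A sixth above F in this key is D.
Together with the bass F, this spells D minor seventh in first inversion.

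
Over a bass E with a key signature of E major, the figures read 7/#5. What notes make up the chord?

E, G#, B#, D#

The written figures 7/#5 are shorthand for 7/5/3: the 3 is implied.
A third above E in this key is G#.
A fifth above E in this key is B, raised to B# by the sharp.
A seventh above E in this key is D#.
Together with the bass E, this spells E augmented major seventh in root position.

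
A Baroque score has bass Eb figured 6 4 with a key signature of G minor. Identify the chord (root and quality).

A diminished

The figures 6 4 indicate a triad in second inversion.
In second inversion the root lies a fourth above the bass: a fourth above Eb in G minor is A.
The chord tones are Eb, A, C, giving A diminished.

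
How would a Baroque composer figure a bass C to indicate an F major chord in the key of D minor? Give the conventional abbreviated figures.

C is the fifth of F major, so the chord is in second inversion.
A triad in second inversion is figured 6/4, conventionally abbreviated 6/4.

6/4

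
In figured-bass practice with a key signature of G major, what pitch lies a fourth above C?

Counting 3 letter steps above C lands on F; in G major, that letter is F#.

F#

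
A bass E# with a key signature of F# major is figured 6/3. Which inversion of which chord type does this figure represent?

Intervals of 6/3 above the bass form a triad; the bass is the third, so this is first inversion.

triad, first inversion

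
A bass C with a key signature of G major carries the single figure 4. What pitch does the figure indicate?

Counting 3 letter steps above C lands on F; in G major, that letter is F#.

F#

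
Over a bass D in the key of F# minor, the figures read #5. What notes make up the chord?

The written figures #5 are shorthand for 5/3: the 3 is implied.
A third above D in this key is F#.
A fifth above D in this key is A, raised to A# by the sharp.
Together with the bass D, this spells D augmented in root position.

D, F#, A#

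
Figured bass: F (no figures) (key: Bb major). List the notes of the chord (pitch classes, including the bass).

F, A, C

An unfigured bass implies 5/3.
A third above F in this key is A.
A fifth above F in this key is C.
Together with the bass F, this spells F major in root position.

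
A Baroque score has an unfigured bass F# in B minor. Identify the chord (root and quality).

F# minor

An unfigured bass indicates a triad in root position.
In root position the bass is the root, so the root is F#.
The chord tones are F#, A, C#, giving F# minor.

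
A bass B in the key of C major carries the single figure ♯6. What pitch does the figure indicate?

Counting 5 letter steps above B lands on G; in C major, that letter is G.
The #6 figure raises it a semitone, giving G#.

G#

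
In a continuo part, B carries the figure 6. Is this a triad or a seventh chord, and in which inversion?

triad, first inversion

6 is shorthand for 6/3.
Intervals of 6/3 above the bass form a triad; the bass is the third, so this is first inversion.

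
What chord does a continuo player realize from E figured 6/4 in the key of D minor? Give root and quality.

A minor

The figures 6/4 indicate a triad in second inversion.
In second inversion the root lies a fourth above the bass: a fourth above E in D minor is A.
The chord tones are E, A, C, giving A minor.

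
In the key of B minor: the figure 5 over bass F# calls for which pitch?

C#

Counting 4 letter steps above F# lands on C; in B minor, that letter is C#.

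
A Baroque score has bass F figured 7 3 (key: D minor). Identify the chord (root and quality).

F major seventh

The figures 7 3 indicate a seventh chord in root position.
In root position the bass is the root, so the root is F.
The chord tones are F, A, C, E, giving F major seventh.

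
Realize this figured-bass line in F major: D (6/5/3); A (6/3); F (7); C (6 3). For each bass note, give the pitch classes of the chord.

D (6/5/3): D, F, A, Bb.
A (6/3): A, C, F.
F (7/5/3): F, A, C, E.
C (6/3): C, E, A.

D, F, A, Bb | A, C, F | F, A, C, E | C, E, A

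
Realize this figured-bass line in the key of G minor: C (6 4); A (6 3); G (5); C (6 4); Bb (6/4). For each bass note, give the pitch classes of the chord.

C, F, A | A, C, F | G, Bb, D | C, F, A | Bb, Eb, G

C (6/4): C, F, A.
A (6/3): A, C, F.
G (5/3): G, Bb, D.
C (6/4): C, F, A.
Bb (6/4): Bb, Eb, G.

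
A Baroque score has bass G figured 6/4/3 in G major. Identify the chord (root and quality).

The figures 6/4/3 indicate a seventh chord in second inversion.
In second inversion the root lies a fourth above the bass: a fourth above G in G major is C.
The chord tones are G, B, C, E, giving C major seventh.

C major seventh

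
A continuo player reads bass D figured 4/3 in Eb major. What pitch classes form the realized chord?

The written figures 4/3 are shorthand for 6/4/3: the 6 is implied.
A third above D in this key is F.
A fourth above D in this key is G.
A sixth above D in this key is Bb.
Together with the bass D, this spells G minor seventh in second inversion.

D, F, G, Bb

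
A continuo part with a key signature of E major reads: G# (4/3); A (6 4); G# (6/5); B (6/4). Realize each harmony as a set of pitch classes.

G#, B, C#, E | A, D#, F# | G#, B, D#, E | B, E, G#

G# (6/4/3): G#, B, C#, E.
A (6/4): A, D#, F#.
G# (6/5/3): G#, B, D#, E.
B (6/4): B, E, G#.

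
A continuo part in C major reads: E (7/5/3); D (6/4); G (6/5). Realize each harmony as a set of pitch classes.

E (7/5/3): E, G, B, D.
D (6/4): D, G, B.
G (6/5/3): G, B, D, E.

E, G, B, D | D, G, B | G, B, D, E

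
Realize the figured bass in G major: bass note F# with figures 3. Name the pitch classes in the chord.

The written figures 3 are shorthand for 5/3: the 5 is implied.
A third above F# in this key is A.
A fifth above F# in this key is C.
Together with the bass F#, this spells F# diminished in root position.

F#, A, C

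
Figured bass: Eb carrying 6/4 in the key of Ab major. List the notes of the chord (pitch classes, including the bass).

A fourth above Eb in this key is Ab.
A sixth above Eb in this key is C.
Together with the bass Eb, this spells Ab major in second inversion.

Eb, Ab, C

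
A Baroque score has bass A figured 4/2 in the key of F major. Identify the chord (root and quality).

Bb major seventh

The figures 4/2 indicate a seventh chord in third inversion.
In third inversion the root lies a second above the bass: a second above A in F major is Bb.
The chord tones are A, Bb, D, F, giving Bb major seventh.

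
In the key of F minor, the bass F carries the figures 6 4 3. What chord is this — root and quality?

Bb minor seventh

The figures 6 4 3 indicate a seventh chord in second inversion.
In second inversion the root lies a fourth above the bass: a fourth above F in F minor is Bb.
The chord tones are F, Ab, Bb, Db, giving Bb minor seventh.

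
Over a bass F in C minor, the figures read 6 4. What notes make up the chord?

F, Bb, D

A fourth above F in this key is Bb.
A sixth above F in this key is D.
Together with the bass F, this spells Bb major in second inversion.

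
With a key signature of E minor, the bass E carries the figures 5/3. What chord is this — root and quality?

The figures 5/3 indicate a triad in root position.
In root position the bass is the root, so the root is E.
The chord tones are E, G, B, giving E minor.

E minor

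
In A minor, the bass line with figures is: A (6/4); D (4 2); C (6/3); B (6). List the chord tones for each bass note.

A, D, F | D, E, G, B | C, E, A | B, D, G

A (6/4): A, D, F.
D (6/4/2): D, E, G, B.
C (6/3): C, E, A.
B (6/3): B, D, G.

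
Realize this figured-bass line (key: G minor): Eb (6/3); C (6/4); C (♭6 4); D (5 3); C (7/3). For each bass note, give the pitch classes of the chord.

Eb (6/3): Eb, G, C.
C (6/4): C, F, A.
C (b6/4): C, F, Ab.
D (5/3): D, F, A.
C (7/5/3): C, Eb, G, Bb.

Eb, G, C | C, F, A | C, F, Ab | D, F, A | C, Eb, G, Bb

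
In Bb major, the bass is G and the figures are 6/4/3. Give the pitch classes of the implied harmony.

G, Bb, C, Eb

A third above G in this key is Bb.
A fourth above G in this key is C.
A sixth above G in this key is Eb.
Together with the bass G, this spells C minor seventh in second inversion.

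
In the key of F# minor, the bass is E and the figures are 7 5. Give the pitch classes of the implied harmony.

E, G#, B, D

The written figures 7 5 are shorthand for 7/5/3: the 3 is implied.
A third above E in this key is G#.
A fifth above E in this key is B.
A seventh above E in this key is D.
Together with the bass E, this spells E dominant seventh in root position.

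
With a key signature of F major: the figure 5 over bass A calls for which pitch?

E

Counting 4 letter steps above A lands on E; in F major, that letter is E.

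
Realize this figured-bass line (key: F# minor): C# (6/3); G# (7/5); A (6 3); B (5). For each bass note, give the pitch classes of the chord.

C#, E, A | G#, B, D, F# | A, C#, F# | B, D, F#

C# (6/3): C#, E, A.
G# (7/5/3): G#, B, D, F#.
A (6/3): A, C#, F#.
B (5/3): B, D, F#.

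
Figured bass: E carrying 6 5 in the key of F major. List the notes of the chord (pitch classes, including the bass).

The written figures 6 5 are shorthand for 6/5/3: the 3 is implied.
A third above E in this key is G.
A fifth above E in this key is Bb.
A sixth above E in this key is C.
Together with the bass E, this spells C dominant seventh in first inversion.

E, G, Bb, C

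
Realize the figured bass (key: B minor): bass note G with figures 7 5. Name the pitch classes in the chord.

The written figures 7 5 are shorthand for 7/5/3: the 3 is implied.
A third above G in this key is B.
A fifth above G in this key is D.
A seventh above G in this key is F#.
Together with the bass G, this spells G major seventh in root position.

G, B, D, F#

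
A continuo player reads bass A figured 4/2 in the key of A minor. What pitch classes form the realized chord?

A, B, D, F

The written figures 4/2 are shorthand for 6/4/2: the 6 is implied.
A second above A in this key is B.
A fourth above A in this key is D.
A sixth above A in this key is F.
Together with the bass A, this spells B half-diminished seventh in third inversion.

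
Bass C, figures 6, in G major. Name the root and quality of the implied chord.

The figures 6 indicate a triad in first inversion.
In first inversion the root lies a sixth above the bass: a sixth above C in G major is A.
The chord tones are C, E, A, giving A minor.

A minor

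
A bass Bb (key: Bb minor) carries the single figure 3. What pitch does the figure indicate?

Db

Counting 2 letter steps above Bb lands on D; in Bb minor, that letter is Db.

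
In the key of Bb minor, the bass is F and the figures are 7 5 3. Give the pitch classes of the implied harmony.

F, Ab, C, Eb

A third above F in this key is Ab.
A fifth above F in this key is C.
A seventh above F in this key is Eb.
Together with the bass F, this spells F minor seventh in root position.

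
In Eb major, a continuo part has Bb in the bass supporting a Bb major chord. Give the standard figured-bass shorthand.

Bb is the root of Bb major, so the chord is in root position.
A triad in root position is figured 5/3, conventionally abbreviated (no figures — root-position triad).

no figures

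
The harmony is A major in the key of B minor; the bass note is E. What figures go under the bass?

E is the fifth of A major, so the chord is in second inversion.
A triad in second inversion is figured 6/4, conventionally abbreviated 6/4.

6/4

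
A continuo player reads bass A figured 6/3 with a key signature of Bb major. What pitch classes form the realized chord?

A, C, F

A third above A in this key is C.
A sixth above A in this key is F.
Together with the bass A, this spells F major in first inversion.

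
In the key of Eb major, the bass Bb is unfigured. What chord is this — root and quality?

Bb major

An unfigured bass indicates a triad in root position.
In root position the bass is the root, so the root is Bb.
The chord tones are Bb, D, F, giving Bb major.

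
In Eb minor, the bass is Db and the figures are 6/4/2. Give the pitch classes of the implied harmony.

A second above Db in this key is Eb.
A fourth above Db in this key is Gb.
A sixth above Db in this key is Bb.
Together with the bass Db, this spells Eb minor seventh in third inversion.

Db, Eb, Gb, Bb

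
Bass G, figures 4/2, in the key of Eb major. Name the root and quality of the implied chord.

The figures 4/2 indicate a seventh chord in third inversion.
In third inversion the root lies a second above the bass: a second above G in Eb major is Ab.
The chord tones are G, Ab, C, Eb, giving Ab major seventh.

Ab major seventh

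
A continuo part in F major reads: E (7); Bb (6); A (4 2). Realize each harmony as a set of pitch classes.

E, G, Bb, D | Bb, D, G | A, Bb, D, F

E (7/5/3): E, G, Bb, D.
Bb (6/3): Bb, D, G.
A (6/4/2): A, Bb, D, F.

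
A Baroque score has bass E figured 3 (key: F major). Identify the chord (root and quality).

The figures 3 indicate a triad in root position.
In root position the bass is the root, so the root is E.
The chord tones are E, G, Bb, giving E diminished.

E diminished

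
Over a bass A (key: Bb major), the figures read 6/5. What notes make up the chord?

A, C, Eb, F

The written figures 6/5 are shorthand for 6/5/3: the 3 is implied.
A third above A in this key is C.
A fifth above A in this key is Eb.
A sixth above A in this key is F.
Together with the bass A, this spells F dominant seventh in first inversion.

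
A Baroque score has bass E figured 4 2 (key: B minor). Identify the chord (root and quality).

F# minor seventh

The figures 4 2 indicate a seventh chord in third inversion.
In third inversion the root lies a second above the bass: a second above E in B minor is F#.
The chord tones are E, F#, A, C#, giving F# minor seventh.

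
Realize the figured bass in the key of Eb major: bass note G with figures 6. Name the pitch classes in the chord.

The written figures 6 are shorthand for 6/3: the 3 is implied.
A third above G in this key is Bb.
A sixth above G in this key is Eb.
Together with the bass G, this spells Eb major in first inversion.

G, Bb, Eb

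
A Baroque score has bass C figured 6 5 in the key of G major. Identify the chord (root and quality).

The figures 6 5 indicate a seventh chord in first inversion.
In first inversion the root lies a sixth above the bass: a sixth above C in G major is A.
The chord tones are C, E, G, A, giving A minor seventh.

A minor seventh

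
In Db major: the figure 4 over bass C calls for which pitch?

F

Counting 3 letter steps above C lands on F; in Db major, that letter is F.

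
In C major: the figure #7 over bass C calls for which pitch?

B#

Counting 6 letter steps above C lands on B; in C major, that letter is B.
The #7 figure raises it a semitone, giving B#.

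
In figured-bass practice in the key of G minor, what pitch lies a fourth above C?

F

Counting 3 letter steps above C lands on F; in G minor, that letter is F.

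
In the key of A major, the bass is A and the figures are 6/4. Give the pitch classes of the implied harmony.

A fourth above A in this key is D.
A sixth above A in this key is F#.
Together with the bass A, this spells D major in second inversion.

A, D, F#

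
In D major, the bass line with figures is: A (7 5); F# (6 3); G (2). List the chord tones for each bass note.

A (7/5/3): A, C#, E, G.
F# (6/3): F#, A, D.
G (6/4/2): G, A, C#, E.

A, C#, E, G | F#, A, D | G, A, C#, E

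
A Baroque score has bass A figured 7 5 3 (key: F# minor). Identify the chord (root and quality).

A major seventh

The figures 7 5 3 indicate a seventh chord in root position.
In root position the bass is the root, so the root is A.
The chord tones are A, C#, E, G#, giving A major seventh.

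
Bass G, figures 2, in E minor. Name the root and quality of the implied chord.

The figures 2 indicate a seventh chord in third inversion.
In third inversion the root lies a second above the bass: a second above G in E minor is A.
The chord tones are G, A, C, E, giving A minor seventh.

A minor seventh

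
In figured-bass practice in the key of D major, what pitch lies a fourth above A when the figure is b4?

Counting 3 letter steps above A lands on D; in D major, that letter is D.
The b4 figure lowers it a semitone, giving Db.

Db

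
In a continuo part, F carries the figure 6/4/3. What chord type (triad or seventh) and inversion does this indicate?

Intervals of 6/4/3 above the bass form a seventh chord; the bass is the fifth, so this is second inversion.

seventh chord, second inversion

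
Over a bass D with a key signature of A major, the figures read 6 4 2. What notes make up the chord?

A second above D in this key is E.
A fourth above D in this key is G#.
A sixth above D in this key is B.
Together with the bass D, this spells E dominant seventh in third inversion.

D, E, G#, B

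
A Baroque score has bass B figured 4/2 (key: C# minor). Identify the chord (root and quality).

C# minor seventh

The figures 4/2 indicate a seventh chord in third inversion.
In third inversion the root lies a second above the bass: a second above B in C# minor is C#.
The chord tones are B, C#, E, G#, giving C# minor seventh.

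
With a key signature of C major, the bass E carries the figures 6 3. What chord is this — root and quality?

C major

The figures 6 3 indicate a triad in first inversion.
In first inversion the root lies a sixth above the bass: a sixth above E in C major is C.
The chord tones are E, G, C, giving C major.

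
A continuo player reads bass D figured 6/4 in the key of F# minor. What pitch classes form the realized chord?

D, G#, B

A fourth above D in this key is G#.
A sixth above D in this key is B.
Together with the bass D, this spells G# diminished in second inversion.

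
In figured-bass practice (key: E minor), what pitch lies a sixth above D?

Counting 5 letter steps above D lands on B; in E minor, that letter is B.

B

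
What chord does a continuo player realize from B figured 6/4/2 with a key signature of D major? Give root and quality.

The figures 6/4/2 indicate a seventh chord in third inversion.
In third inversion the root lies a second above the bass: a second above B in D major is C#.
The chord tones are B, C#, E, G, giving C# half-diminished seventh.

C# half-diminished seventh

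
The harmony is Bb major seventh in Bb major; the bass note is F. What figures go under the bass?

F is the fifth of Bb major seventh, so the chord is in second inversion.
A seventh chord in second inversion is figured 6/4/3, conventionally abbreviated 4/3.

4/3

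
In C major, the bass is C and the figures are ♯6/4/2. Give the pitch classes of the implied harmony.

C, D, F, A#

A second above C in this key is D.
A fourth above C in this key is F.
A sixth above C in this key is A, raised to A# by the sharp.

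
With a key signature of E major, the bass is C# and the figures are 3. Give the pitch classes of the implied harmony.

The written figures 3 are shorthand for 5/3: the 5 is implied.
A third above C# in this key is E.
A fifth above C# in this key is G#.
Together with the bass C#, this spells C# minor in root position.

C#, E, G#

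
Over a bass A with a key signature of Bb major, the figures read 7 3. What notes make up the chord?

A, C, Eb, G

The written figures 7 3 are shorthand for 7/5/3: the 5 is implied.
A third above A in this key is C.
A fifth above A in this key is Eb.
A seventh above A in this key is G.
Together with the bass A, this spells A half-diminished seventh in root position.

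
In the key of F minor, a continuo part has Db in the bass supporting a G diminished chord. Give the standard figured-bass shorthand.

6/4

Db is the fifth of G diminished, so the chord is in second inversion.
A triad in second inversion is figured 6/4, conventionally abbreviated 6/4.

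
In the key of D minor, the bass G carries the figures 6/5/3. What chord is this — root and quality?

The figures 6/5/3 indicate a seventh chord in first inversion.
In first inversion the root lies a sixth above the bass: a sixth above G in D minor is E.
The chord tones are G, Bb, D, E, giving E half-diminished seventh.

E half-diminished seventh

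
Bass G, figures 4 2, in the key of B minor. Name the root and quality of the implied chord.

A dominant seventh

The figures 4 2 indicate a seventh chord in third inversion.
In third inversion the root lies a second above the bass: a second above G in B minor is A.
The chord tones are G, A, C#, E, giving A dominant seventh.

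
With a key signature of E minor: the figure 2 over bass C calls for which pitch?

D

Counting 1 letter step above C lands on D; in E minor, that letter is D.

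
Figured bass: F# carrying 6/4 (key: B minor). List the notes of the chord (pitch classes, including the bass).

A fourth above F# in this key is B.
A sixth above F# in this key is D.
Together with the bass F#, this spells B minor in second inversion.

F#, B, D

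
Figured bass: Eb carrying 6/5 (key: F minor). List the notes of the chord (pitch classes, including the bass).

The written figures 6/5 are shorthand for 6/5/3: the 3 is implied.
A third above Eb in this key is G.
A fifth above Eb in this key is Bb.
A sixth above Eb in this key is C.
Together with the bass Eb, this spells C minor seventh in first inversion.

Eb, G, Bb, C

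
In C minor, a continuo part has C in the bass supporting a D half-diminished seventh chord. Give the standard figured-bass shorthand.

C is the seventh of D half-diminished seventh, so the chord is in third inversion.
A seventh chord in third inversion is figured 6/4/2, conventionally abbreviated 4/2.

4/2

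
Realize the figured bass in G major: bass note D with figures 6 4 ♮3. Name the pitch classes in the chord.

D, F, G, B

A third above D in this key is F#, made natural (F) by the ♮ figure.
A fourth above D in this key is G.
A sixth above D in this key is B.
Together with the bass D, this spells G dominant seventh in second inversion.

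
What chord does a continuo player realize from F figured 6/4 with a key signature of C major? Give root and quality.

B diminished

The figures 6/4 indicate a triad in second inversion.
In second inversion the root lies a fourth above the bass: a fourth above F in C major is B.
The chord tones are F, B, D, giving B diminished.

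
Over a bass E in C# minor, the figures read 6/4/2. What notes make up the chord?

A second above E in this key is F#.
A fourth above E in this key is A.
A sixth above E in this key is C#.
Together with the bass E, this spells F# minor seventh in third inversion.

E, F#, A, C#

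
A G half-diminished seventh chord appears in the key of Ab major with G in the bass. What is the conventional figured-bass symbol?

7

G is the root of G half-diminished seventh, so the chord is in root position.
A seventh chord in root position is figured 7/5/3, conventionally abbreviated 7.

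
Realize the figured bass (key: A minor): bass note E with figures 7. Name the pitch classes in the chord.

The written figures 7 are shorthand for 7/5/3: the 5/3 are implied.
A third above E in this key is G.
A fifth above E in this key is B.
A seventh above E in this key is D.
Together with the bass E, this spells E minor seventh in root position.

E, G, B, D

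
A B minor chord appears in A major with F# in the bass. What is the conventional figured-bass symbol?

F# is the fifth of B minor, so the chord is in second inversion.
A triad in second inversion is figured 6/4, conventionally abbreviated 6/4.

6/4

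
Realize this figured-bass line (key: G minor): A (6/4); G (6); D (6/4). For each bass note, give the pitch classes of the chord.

A (6/4): A, D, F.
G (6/3): G, Bb, Eb.
D (6/4): D, G, Bb.

A, D, F | G, Bb, Eb | D, G, Bb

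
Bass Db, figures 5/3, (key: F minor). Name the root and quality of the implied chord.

Db major

The figures 5/3 indicate a triad in root position.
In root position the bass is the root, so the root is Db.
The chord tones are Db, F, Ab, giving Db major.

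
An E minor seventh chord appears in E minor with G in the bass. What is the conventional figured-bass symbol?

G is the third of E minor seventh, so the chord is in first inversion.
A seventh chord in first inversion is figured 6/5/3, conventionally abbreviated 6/5.

6/5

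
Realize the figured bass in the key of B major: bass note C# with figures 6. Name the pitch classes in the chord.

C#, E, A#

The written figures 6 are shorthand for 6/3: the 3 is implied.
A third above C# in this key is E.
A sixth above C# in this key is A#.
Together with the bass C#, this spells A# diminished in first inversion.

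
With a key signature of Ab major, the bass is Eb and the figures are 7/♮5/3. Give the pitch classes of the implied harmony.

A third above Eb in this key is G.
A fifth above Eb in this key is Bb, made natural (B) by the ♮ figure.
A seventh above Eb in this key is Db.
Together with the bass Eb, this spells Eb augmented seventh in root position.

Eb, G, B, Db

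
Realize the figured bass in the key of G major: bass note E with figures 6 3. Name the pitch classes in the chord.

A third above E in this key is G.
A sixth above E in this key is C.
Together with the bass E, this spells C major in first inversion.

E, G, C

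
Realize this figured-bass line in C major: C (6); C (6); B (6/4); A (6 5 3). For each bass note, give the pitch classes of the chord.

C, E, A | C, E, A | B, E, G | A, C, E, F

C (6/3): C, E, A.
C (6/3): C, E, A.
B (6/4): B, E, G.
A (6/5/3): A, C, E, F.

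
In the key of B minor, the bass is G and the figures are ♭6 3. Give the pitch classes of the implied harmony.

A third above G in this key is B.
A sixth above G in this key is E, lowered to Eb by the flat.
Together with the bass G, this spells Eb augmented in first inversion.

G, B, Eb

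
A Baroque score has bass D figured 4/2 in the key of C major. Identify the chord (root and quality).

E minor seventh

The figures 4/2 indicate a seventh chord in third inversion.
In third inversion the root lies a second above the bass: a second above D in C major is E.
The chord tones are D, E, G, B, giving E minor seventh.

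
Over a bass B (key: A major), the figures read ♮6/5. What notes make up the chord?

The written figures ♮6/5 are shorthand for 6/5/3: the 3 is implied.
A third above B in this key is D.
A fifth above B in this key is F#.
A sixth above B in this key is G#, made natural (G) by the ♮ figure.
Together with the bass B, this spells G major seventh in first inversion.

B, D, F#, G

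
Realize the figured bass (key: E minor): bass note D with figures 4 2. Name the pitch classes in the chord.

The written figures 4 2 are shorthand for 6/4/2: the 6 is implied.
A second above D in this key is E.
A fourth above D in this key is G.
A sixth above D in this key is B.
Together with the bass D, this spells E minor seventh in third inversion.

D, E, G, B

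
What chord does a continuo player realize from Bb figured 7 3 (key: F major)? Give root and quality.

Bb major seventh

The figures 7 3 indicate a seventh chord in root position.
In root position the bass is the root, so the root is Bb.
The chord tones are Bb, D, F, A, giving Bb major seventh.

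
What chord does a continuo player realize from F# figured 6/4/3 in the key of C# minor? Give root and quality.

B dominant seventh

The figures 6/4/3 indicate a seventh chord in second inversion.
In second inversion the root lies a fourth above the bass: a fourth above F# in C# minor is B.
The chord tones are F#, A, B, D#, giving B dominant seventh.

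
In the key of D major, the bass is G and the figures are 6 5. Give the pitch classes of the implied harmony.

G, B, D, E

The written figures 6 5 are shorthand for 6/5/3: the 3 is implied.
A third above G in this key is B.
A fifth above G in this key is D.
A sixth above G in this key is E.
Together with the bass G, this spells E minor seventh in first inversion.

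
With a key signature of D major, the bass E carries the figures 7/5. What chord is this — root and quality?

The figures 7/5 indicate a seventh chord in root position.
In root position the bass is the root, so the root is E.
The chord tones are E, G, B, D, giving E minor seventh.

E minor seventh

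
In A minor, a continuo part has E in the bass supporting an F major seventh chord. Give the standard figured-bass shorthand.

E is the seventh of F major seventh, so the chord is in third inversion.
A seventh chord in third inversion is figured 6/4/2, conventionally abbreviated 4/2.

4/2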